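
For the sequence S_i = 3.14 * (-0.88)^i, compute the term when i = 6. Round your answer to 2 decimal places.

S_6 = 3.14 * (-0.88)^6 ≈ 3.14 * 0.4644 ≈ 1.46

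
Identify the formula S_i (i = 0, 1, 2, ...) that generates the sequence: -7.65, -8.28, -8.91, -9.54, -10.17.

Check differences: -8.28 - -7.65 = -0.63
-8.91 - -8.28 = -0.63
Common difference d = -0.63.
First term a = -7.65.
Formula: S_i = -7.65 - 0.63*i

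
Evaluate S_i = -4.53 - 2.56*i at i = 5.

S_5 = -4.53 + -2.56*5 = -4.53 + -12.8 = -17.33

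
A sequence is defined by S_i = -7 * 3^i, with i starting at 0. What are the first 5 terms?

This is a geometric sequence.
i=0: S_0 = -7 * 3^0 = -7
i=1: S_1 = -7 * 3^1 = -21
i=2: S_2 = -7 * 3^2 = -63
i=3: S_3 = -7 * 3^3 = -189
i=4: S_4 = -7 * 3^4 = -567
The first 5 terms are: [-7, -21, -63, -189, -567]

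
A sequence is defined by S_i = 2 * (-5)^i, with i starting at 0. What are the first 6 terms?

This is a geometric sequence.
i=0: S_0 = 2 * (-5)^0 = 2
i=1: S_1 = 2 * (-5)^1 = -10
i=2: S_2 = 2 * (-5)^2 = 50
i=3: S_3 = 2 * (-5)^3 = -250
i=4: S_4 = 2 * (-5)^4 = 1250
i=5: S_5 = 2 * (-5)^5 = -6250
The first 6 terms are: [2, -10, 50, -250, 1250, -6250]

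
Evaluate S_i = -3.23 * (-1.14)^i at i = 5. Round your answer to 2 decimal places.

S_5 = -3.23 * (-1.14)^5 ≈ -3.23 * -1.9254 ≈ 6.22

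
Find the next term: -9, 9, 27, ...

Differences: 9 - -9 = 18
This is an arithmetic sequence with common difference d = 18.
Next term = 27 + 18 = 45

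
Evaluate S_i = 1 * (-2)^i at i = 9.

S_9 = 1 * (-2)^9 = 1 * -512 = -512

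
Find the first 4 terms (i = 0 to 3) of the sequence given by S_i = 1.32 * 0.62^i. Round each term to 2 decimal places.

This is a geometric sequence.
i=0: S_0 = 1.32 * 0.62^0 = 1.32
i=1: S_1 = 1.32 * 0.62^1 ≈ 0.82
i=2: S_2 = 1.32 * 0.62^2 ≈ 0.51
i=3: S_3 = 1.32 * 0.62^3 ≈ 0.31
The first 4 terms are: [1.32, 0.82, 0.51, 0.31]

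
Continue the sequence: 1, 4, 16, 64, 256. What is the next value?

Ratios: 4 / 1 = 4.0
This is a geometric sequence with common ratio r = 4.
Next term = 256 * 4 = 1024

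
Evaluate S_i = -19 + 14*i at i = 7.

S_7 = -19 + 14*7 = -19 + 98 = 79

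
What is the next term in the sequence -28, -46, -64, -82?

Differences: -46 - -28 = -18
This is an arithmetic sequence with common difference d = -18.
Next term = -82 + -18 = -100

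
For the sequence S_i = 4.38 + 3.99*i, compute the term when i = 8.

S_8 = 4.38 + 3.99*8 = 4.38 + 31.92 = 36.3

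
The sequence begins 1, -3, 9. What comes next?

Ratios: -3 / 1 = -3.0
This is a geometric sequence with common ratio r = -3.
Next term = 9 * -3 = -27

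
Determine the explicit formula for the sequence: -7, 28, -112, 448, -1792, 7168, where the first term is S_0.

Check ratios: 28 / -7 = -4.0
Common ratio r = -4.
First term a = -7.
Formula: S_i = -7 * (-4)^i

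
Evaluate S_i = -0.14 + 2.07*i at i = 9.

S_9 = -0.14 + 2.07*9 = -0.14 + 18.63 = 18.49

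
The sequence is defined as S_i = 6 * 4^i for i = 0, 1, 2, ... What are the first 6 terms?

This is a geometric sequence.
i=0: S_0 = 6 * 4^0 = 6
i=1: S_1 = 6 * 4^1 = 24
i=2: S_2 = 6 * 4^2 = 96
i=3: S_3 = 6 * 4^3 = 384
i=4: S_4 = 6 * 4^4 = 1536
i=5: S_5 = 6 * 4^5 = 6144
The first 6 terms are: [6, 24, 96, 384, 1536, 6144]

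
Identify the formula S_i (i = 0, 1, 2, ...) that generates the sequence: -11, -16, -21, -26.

Check differences: -16 - -11 = -5
-21 - -16 = -5
Common difference d = -5.
First term a = -11.
Formula: S_i = -11 - 5*i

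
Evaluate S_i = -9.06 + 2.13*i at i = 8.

S_8 = -9.06 + 2.13*8 = -9.06 + 17.04 = 7.98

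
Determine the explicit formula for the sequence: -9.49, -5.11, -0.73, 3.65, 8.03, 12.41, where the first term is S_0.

Check differences: -5.11 - -9.49 = 4.38
-0.73 - -5.11 = 4.38
Common difference d = 4.38.
First term a = -9.49.
Formula: S_i = -9.49 + 4.38*i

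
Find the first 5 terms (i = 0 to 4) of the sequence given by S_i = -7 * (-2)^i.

This is a geometric sequence.
i=0: S_0 = -7 * (-2)^0 = -7
i=1: S_1 = -7 * (-2)^1 = 14
i=2: S_2 = -7 * (-2)^2 = -28
i=3: S_3 = -7 * (-2)^3 = 56
i=4: S_4 = -7 * (-2)^4 = -112
The first 5 terms are: [-7, 14, -28, 56, -112]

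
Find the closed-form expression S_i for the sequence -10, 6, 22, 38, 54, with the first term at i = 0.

Check differences: 6 - -10 = 16
22 - 6 = 16
Common difference d = 16.
First term a = -10.
Formula: S_i = -10 + 16*i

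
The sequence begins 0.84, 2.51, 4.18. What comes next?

Differences: 2.51 - 0.84 = 1.67
This is an arithmetic sequence with common difference d = 1.67.
Next term = 4.18 + 1.67 = 5.85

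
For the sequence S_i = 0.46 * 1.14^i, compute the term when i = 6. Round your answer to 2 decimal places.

S_6 = 0.46 * 1.14^6 ≈ 0.46 * 2.195 ≈ 1.01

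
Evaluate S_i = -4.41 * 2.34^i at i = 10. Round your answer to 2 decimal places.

S_10 = -4.41 * 2.34^10 ≈ -4.41 * 4922.1923 ≈ -21706.87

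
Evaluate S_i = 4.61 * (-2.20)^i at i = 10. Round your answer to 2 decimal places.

S_10 = 4.61 * (-2.2)^10 ≈ 4.61 * 2655.9923 ≈ 12244.12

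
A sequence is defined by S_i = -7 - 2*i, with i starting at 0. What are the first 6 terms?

This is an arithmetic sequence.
i=0: S_0 = -7 + -2*0 = -7
i=1: S_1 = -7 + -2*1 = -9
i=2: S_2 = -7 + -2*2 = -11
i=3: S_3 = -7 + -2*3 = -13
i=4: S_4 = -7 + -2*4 = -15
i=5: S_5 = -7 + -2*5 = -17
The first 6 terms are: [-7, -9, -11, -13, -15, -17]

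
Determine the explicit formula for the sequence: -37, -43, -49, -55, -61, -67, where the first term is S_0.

Check differences: -43 - -37 = -6
-49 - -43 = -6
Common difference d = -6.
First term a = -37.
Formula: S_i = -37 - 6*i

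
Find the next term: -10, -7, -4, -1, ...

Differences: -7 - -10 = 3
This is an arithmetic sequence with common difference d = 3.
Next term = -1 + 3 = 2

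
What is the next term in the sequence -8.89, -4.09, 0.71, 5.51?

Differences: -4.09 - -8.89 = 4.8
This is an arithmetic sequence with common difference d = 4.8.
Next term = 5.51 + 4.8 = 10.31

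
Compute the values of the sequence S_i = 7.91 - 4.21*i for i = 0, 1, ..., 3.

This is an arithmetic sequence.
i=0: S_0 = 7.91 + -4.21*0 = 7.91
i=1: S_1 = 7.91 + -4.21*1 = 3.7
i=2: S_2 = 7.91 + -4.21*2 = -0.51
i=3: S_3 = 7.91 + -4.21*3 = -4.72
The first 4 terms are: [7.91, 3.7, -0.51, -4.72]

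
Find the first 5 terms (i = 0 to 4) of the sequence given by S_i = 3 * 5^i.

This is a geometric sequence.
i=0: S_0 = 3 * 5^0 = 3
i=1: S_1 = 3 * 5^1 = 15
i=2: S_2 = 3 * 5^2 = 75
i=3: S_3 = 3 * 5^3 = 375
i=4: S_4 = 3 * 5^4 = 1875
The first 5 terms are: [3, 15, 75, 375, 1875]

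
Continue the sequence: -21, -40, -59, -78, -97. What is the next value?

Differences: -40 - -21 = -19
This is an arithmetic sequence with common difference d = -19.
Next term = -97 + -19 = -116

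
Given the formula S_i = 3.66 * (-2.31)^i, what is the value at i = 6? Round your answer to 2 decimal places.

S_6 = 3.66 * (-2.31)^6 ≈ 3.66 * 151.9399 ≈ 556.1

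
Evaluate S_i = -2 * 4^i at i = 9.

S_9 = -2 * 4^9 = -2 * 262144 = -524288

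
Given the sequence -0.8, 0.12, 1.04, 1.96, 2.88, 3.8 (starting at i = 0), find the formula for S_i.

Check differences: 0.12 - -0.8 = 0.92
1.04 - 0.12 = 0.92
Common difference d = 0.92.
First term a = -0.8.
Formula: S_i = -0.80 + 0.92*i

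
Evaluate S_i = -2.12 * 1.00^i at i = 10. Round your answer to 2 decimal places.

S_10 = -2.12 * 1.0^10 = -2.12 * 1 = -2.12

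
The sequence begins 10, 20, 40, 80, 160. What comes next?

Ratios: 20 / 10 = 2.0
This is a geometric sequence with common ratio r = 2.
Next term = 160 * 2 = 320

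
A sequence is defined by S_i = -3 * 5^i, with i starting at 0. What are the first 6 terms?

This is a geometric sequence.
i=0: S_0 = -3 * 5^0 = -3
i=1: S_1 = -3 * 5^1 = -15
i=2: S_2 = -3 * 5^2 = -75
i=3: S_3 = -3 * 5^3 = -375
i=4: S_4 = -3 * 5^4 = -1875
i=5: S_5 = -3 * 5^5 = -9375
The first 6 terms are: [-3, -15, -75, -375, -1875, -9375]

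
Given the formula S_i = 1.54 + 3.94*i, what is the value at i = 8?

S_8 = 1.54 + 3.94*8 = 1.54 + 31.52 = 33.06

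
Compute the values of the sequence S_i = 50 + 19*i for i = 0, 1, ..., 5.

This is an arithmetic sequence.
i=0: S_0 = 50 + 19*0 = 50
i=1: S_1 = 50 + 19*1 = 69
i=2: S_2 = 50 + 19*2 = 88
i=3: S_3 = 50 + 19*3 = 107
i=4: S_4 = 50 + 19*4 = 126
i=5: S_5 = 50 + 19*5 = 145
The first 6 terms are: [50, 69, 88, 107, 126, 145]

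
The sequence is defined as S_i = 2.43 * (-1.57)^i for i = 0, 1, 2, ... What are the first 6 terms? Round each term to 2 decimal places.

This is a geometric sequence.
i=0: S_0 = 2.43 * (-1.57)^0 = 2.43
i=1: S_1 = 2.43 * (-1.57)^1 ≈ -3.82
i=2: S_2 = 2.43 * (-1.57)^2 ≈ 5.99
i=3: S_3 = 2.43 * (-1.57)^3 ≈ -9.4
i=4: S_4 = 2.43 * (-1.57)^4 ≈ 14.76
i=5: S_5 = 2.43 * (-1.57)^5 ≈ -23.18
The first 6 terms are: [2.43, -3.82, 5.99, -9.4, 14.76, -23.18]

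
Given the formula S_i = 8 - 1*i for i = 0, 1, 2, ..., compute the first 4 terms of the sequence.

This is an arithmetic sequence.
i=0: S_0 = 8 + -1*0 = 8
i=1: S_1 = 8 + -1*1 = 7
i=2: S_2 = 8 + -1*2 = 6
i=3: S_3 = 8 + -1*3 = 5
The first 4 terms are: [8, 7, 6, 5]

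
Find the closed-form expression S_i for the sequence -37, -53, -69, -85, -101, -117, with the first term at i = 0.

Check differences: -53 - -37 = -16
-69 - -53 = -16
Common difference d = -16.
First term a = -37.
Formula: S_i = -37 - 16*i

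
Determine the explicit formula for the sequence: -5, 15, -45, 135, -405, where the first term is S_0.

Check ratios: 15 / -5 = -3.0
Common ratio r = -3.
First term a = -5.
Formula: S_i = -5 * (-3)^i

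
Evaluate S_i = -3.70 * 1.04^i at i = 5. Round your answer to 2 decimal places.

S_5 = -3.7 * 1.04^5 ≈ -3.7 * 1.2167 ≈ -4.5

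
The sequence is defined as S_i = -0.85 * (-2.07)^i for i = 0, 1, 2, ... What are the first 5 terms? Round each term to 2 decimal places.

This is a geometric sequence.
i=0: S_0 = -0.85 * (-2.07)^0 = -0.85
i=1: S_1 = -0.85 * (-2.07)^1 ≈ 1.76
i=2: S_2 = -0.85 * (-2.07)^2 ≈ -3.64
i=3: S_3 = -0.85 * (-2.07)^3 ≈ 7.54
i=4: S_4 = -0.85 * (-2.07)^4 ≈ -15.61
The first 5 terms are: [-0.85, 1.76, -3.64, 7.54, -15.61]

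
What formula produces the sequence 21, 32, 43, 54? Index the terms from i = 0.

Check differences: 32 - 21 = 11
43 - 32 = 11
Common difference d = 11.
First term a = 21.
Formula: S_i = 21 + 11*i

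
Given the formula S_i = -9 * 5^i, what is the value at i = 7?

S_7 = -9 * 5^7 = -9 * 78125 = -703125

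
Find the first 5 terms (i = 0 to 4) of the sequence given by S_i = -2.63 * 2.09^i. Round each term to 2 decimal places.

This is a geometric sequence.
i=0: S_0 = -2.63 * 2.09^0 = -2.63
i=1: S_1 = -2.63 * 2.09^1 ≈ -5.5
i=2: S_2 = -2.63 * 2.09^2 ≈ -11.49
i=3: S_3 = -2.63 * 2.09^3 ≈ -24.01
i=4: S_4 = -2.63 * 2.09^4 ≈ -50.18
The first 5 terms are: [-2.63, -5.5, -11.49, -24.01, -50.18]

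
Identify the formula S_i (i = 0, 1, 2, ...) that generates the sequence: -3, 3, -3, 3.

Check ratios: 3 / -3 = -1.0
Common ratio r = -1.
First term a = -3.
Formula: S_i = -3 * (-1)^i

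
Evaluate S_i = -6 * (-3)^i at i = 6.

S_6 = -6 * (-3)^6 = -6 * 729 = -4374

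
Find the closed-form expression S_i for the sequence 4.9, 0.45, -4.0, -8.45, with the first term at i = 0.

Check differences: 0.45 - 4.9 = -4.45
-4.0 - 0.45 = -4.45
Common difference d = -4.45.
First term a = 4.9.
Formula: S_i = 4.90 - 4.45*i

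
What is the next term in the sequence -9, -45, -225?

Ratios: -45 / -9 = 5.0
This is a geometric sequence with common ratio r = 5.
Next term = -225 * 5 = -1125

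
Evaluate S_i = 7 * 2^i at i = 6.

S_6 = 7 * 2^6 = 7 * 64 = 448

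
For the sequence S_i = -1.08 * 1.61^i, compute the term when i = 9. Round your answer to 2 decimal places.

S_9 = -1.08 * 1.61^9 ≈ -1.08 * 72.683 ≈ -78.5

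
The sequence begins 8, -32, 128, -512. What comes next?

Ratios: -32 / 8 = -4.0
This is a geometric sequence with common ratio r = -4.
Next term = -512 * -4 = 2048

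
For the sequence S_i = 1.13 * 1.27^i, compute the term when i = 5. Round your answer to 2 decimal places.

S_5 = 1.13 * 1.27^5 ≈ 1.13 * 3.3038 ≈ 3.73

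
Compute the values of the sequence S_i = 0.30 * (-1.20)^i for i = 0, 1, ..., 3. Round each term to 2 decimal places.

This is a geometric sequence.
i=0: S_0 = 0.3 * (-1.2)^0 = 0.3
i=1: S_1 = 0.3 * (-1.2)^1 = -0.36
i=2: S_2 = 0.3 * (-1.2)^2 ≈ 0.43
i=3: S_3 = 0.3 * (-1.2)^3 ≈ -0.52
The first 4 terms are: [0.3, -0.36, 0.43, -0.52]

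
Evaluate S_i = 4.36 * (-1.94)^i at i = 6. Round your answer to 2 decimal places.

S_6 = 4.36 * (-1.94)^6 ≈ 4.36 * 53.3102 ≈ 232.43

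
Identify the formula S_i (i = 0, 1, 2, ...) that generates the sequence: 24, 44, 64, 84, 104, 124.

Check differences: 44 - 24 = 20
64 - 44 = 20
Common difference d = 20.
First term a = 24.
Formula: S_i = 24 + 20*i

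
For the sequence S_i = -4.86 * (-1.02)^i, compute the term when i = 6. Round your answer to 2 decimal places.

S_6 = -4.86 * (-1.02)^6 ≈ -4.86 * 1.1262 ≈ -5.47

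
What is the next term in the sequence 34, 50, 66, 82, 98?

Differences: 50 - 34 = 16
This is an arithmetic sequence with common difference d = 16.
Next term = 98 + 16 = 114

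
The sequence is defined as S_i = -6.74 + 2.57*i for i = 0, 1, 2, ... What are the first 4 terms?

This is an arithmetic sequence.
i=0: S_0 = -6.74 + 2.57*0 = -6.74
i=1: S_1 = -6.74 + 2.57*1 = -4.17
i=2: S_2 = -6.74 + 2.57*2 = -1.6
i=3: S_3 = -6.74 + 2.57*3 = 0.97
The first 4 terms are: [-6.74, -4.17, -1.6, 0.97]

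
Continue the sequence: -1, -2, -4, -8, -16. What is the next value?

Ratios: -2 / -1 = 2.0
This is a geometric sequence with common ratio r = 2.
Next term = -16 * 2 = -32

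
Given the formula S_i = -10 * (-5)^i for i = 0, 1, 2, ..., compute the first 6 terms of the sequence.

This is a geometric sequence.
i=0: S_0 = -10 * (-5)^0 = -10
i=1: S_1 = -10 * (-5)^1 = 50
i=2: S_2 = -10 * (-5)^2 = -250
i=3: S_3 = -10 * (-5)^3 = 1250
i=4: S_4 = -10 * (-5)^4 = -6250
i=5: S_5 = -10 * (-5)^5 = 31250
The first 6 terms are: [-10, 50, -250, 1250, -6250, 31250]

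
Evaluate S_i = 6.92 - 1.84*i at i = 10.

S_10 = 6.92 + -1.84*10 = 6.92 + -18.4 = -11.48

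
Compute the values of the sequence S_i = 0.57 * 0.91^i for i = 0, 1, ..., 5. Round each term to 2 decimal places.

This is a geometric sequence.
i=0: S_0 = 0.57 * 0.91^0 = 0.57
i=1: S_1 = 0.57 * 0.91^1 ≈ 0.52
i=2: S_2 = 0.57 * 0.91^2 ≈ 0.47
i=3: S_3 = 0.57 * 0.91^3 ≈ 0.43
i=4: S_4 = 0.57 * 0.91^4 ≈ 0.39
i=5: S_5 = 0.57 * 0.91^5 ≈ 0.36
The first 6 terms are: [0.57, 0.52, 0.47, 0.43, 0.39, 0.36]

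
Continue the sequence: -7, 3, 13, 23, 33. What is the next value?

Differences: 3 - -7 = 10
This is an arithmetic sequence with common difference d = 10.
Next term = 33 + 10 = 43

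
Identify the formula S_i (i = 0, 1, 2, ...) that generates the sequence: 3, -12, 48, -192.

Check ratios: -12 / 3 = -4.0
Common ratio r = -4.
First term a = 3.
Formula: S_i = 3 * (-4)^i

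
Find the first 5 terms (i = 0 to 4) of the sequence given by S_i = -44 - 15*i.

This is an arithmetic sequence.
i=0: S_0 = -44 + -15*0 = -44
i=1: S_1 = -44 + -15*1 = -59
i=2: S_2 = -44 + -15*2 = -74
i=3: S_3 = -44 + -15*3 = -89
i=4: S_4 = -44 + -15*4 = -104
The first 5 terms are: [-44, -59, -74, -89, -104]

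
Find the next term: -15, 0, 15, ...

Differences: 0 - -15 = 15
This is an arithmetic sequence with common difference d = 15.
Next term = 15 + 15 = 30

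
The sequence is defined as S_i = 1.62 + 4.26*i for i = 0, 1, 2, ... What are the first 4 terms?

This is an arithmetic sequence.
i=0: S_0 = 1.62 + 4.26*0 = 1.62
i=1: S_1 = 1.62 + 4.26*1 = 5.88
i=2: S_2 = 1.62 + 4.26*2 = 10.14
i=3: S_3 = 1.62 + 4.26*3 = 14.4
The first 4 terms are: [1.62, 5.88, 10.14, 14.4]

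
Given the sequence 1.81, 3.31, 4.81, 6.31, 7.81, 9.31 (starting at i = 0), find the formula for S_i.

Check differences: 3.31 - 1.81 = 1.5
4.81 - 3.31 = 1.5
Common difference d = 1.5.
First term a = 1.81.
Formula: S_i = 1.81 + 1.50*i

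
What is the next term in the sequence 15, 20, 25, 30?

Differences: 20 - 15 = 5
This is an arithmetic sequence with common difference d = 5.
Next term = 30 + 5 = 35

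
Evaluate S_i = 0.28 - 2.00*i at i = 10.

S_10 = 0.28 + -2.0*10 = 0.28 + -20.0 = -19.72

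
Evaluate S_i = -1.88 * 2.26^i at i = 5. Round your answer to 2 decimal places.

S_5 = -1.88 * 2.26^5 ≈ -1.88 * 58.9579 ≈ -110.84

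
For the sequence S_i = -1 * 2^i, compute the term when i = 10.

S_10 = -1 * 2^10 = -1 * 1024 = -1024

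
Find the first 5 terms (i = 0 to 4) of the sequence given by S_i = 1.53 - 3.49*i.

This is an arithmetic sequence.
i=0: S_0 = 1.53 + -3.49*0 = 1.53
i=1: S_1 = 1.53 + -3.49*1 = -1.96
i=2: S_2 = 1.53 + -3.49*2 = -5.45
i=3: S_3 = 1.53 + -3.49*3 = -8.94
i=4: S_4 = 1.53 + -3.49*4 = -12.43
The first 5 terms are: [1.53, -1.96, -5.45, -8.94, -12.43]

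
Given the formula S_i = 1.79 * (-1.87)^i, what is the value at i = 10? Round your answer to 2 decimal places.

S_10 = 1.79 * (-1.87)^10 ≈ 1.79 * 522.8969 ≈ 935.99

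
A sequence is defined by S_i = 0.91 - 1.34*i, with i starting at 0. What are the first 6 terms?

This is an arithmetic sequence.
i=0: S_0 = 0.91 + -1.34*0 = 0.91
i=1: S_1 = 0.91 + -1.34*1 = -0.43
i=2: S_2 = 0.91 + -1.34*2 = -1.77
i=3: S_3 = 0.91 + -1.34*3 = -3.11
i=4: S_4 = 0.91 + -1.34*4 = -4.45
i=5: S_5 = 0.91 + -1.34*5 = -5.79
The first 6 terms are: [0.91, -0.43, -1.77, -3.11, -4.45, -5.79]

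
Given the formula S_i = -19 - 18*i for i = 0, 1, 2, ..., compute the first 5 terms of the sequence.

This is an arithmetic sequence.
i=0: S_0 = -19 + -18*0 = -19
i=1: S_1 = -19 + -18*1 = -37
i=2: S_2 = -19 + -18*2 = -55
i=3: S_3 = -19 + -18*3 = -73
i=4: S_4 = -19 + -18*4 = -91
The first 5 terms are: [-19, -37, -55, -73, -91]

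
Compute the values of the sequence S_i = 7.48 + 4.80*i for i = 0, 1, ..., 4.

This is an arithmetic sequence.
i=0: S_0 = 7.48 + 4.8*0 = 7.48
i=1: S_1 = 7.48 + 4.8*1 = 12.28
i=2: S_2 = 7.48 + 4.8*2 = 17.08
i=3: S_3 = 7.48 + 4.8*3 = 21.88
i=4: S_4 = 7.48 + 4.8*4 = 26.68
The first 5 terms are: [7.48, 12.28, 17.08, 21.88, 26.68]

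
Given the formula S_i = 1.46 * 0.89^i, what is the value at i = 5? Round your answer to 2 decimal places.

S_5 = 1.46 * 0.89^5 ≈ 1.46 * 0.5584 ≈ 0.82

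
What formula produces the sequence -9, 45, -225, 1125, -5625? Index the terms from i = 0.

Check ratios: 45 / -9 = -5.0
Common ratio r = -5.
First term a = -9.
Formula: S_i = -9 * (-5)^i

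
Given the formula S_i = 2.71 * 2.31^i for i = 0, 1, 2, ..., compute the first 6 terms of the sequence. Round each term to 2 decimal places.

This is a geometric sequence.
i=0: S_0 = 2.71 * 2.31^0 = 2.71
i=1: S_1 = 2.71 * 2.31^1 ≈ 6.26
i=2: S_2 = 2.71 * 2.31^2 ≈ 14.46
i=3: S_3 = 2.71 * 2.31^3 ≈ 33.4
i=4: S_4 = 2.71 * 2.31^4 ≈ 77.16
i=5: S_5 = 2.71 * 2.31^5 ≈ 178.25
The first 6 terms are: [2.71, 6.26, 14.46, 33.4, 77.16, 178.25]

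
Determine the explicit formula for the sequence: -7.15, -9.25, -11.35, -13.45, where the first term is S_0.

Check differences: -9.25 - -7.15 = -2.1
-11.35 - -9.25 = -2.1
Common difference d = -2.1.
First term a = -7.15.
Formula: S_i = -7.15 - 2.10*i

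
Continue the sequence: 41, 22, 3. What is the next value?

Differences: 22 - 41 = -19
This is an arithmetic sequence with common difference d = -19.
Next term = 3 + -19 = -16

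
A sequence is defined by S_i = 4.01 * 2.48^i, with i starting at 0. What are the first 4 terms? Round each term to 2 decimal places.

This is a geometric sequence.
i=0: S_0 = 4.01 * 2.48^0 = 4.01
i=1: S_1 = 4.01 * 2.48^1 ≈ 9.94
i=2: S_2 = 4.01 * 2.48^2 ≈ 24.66
i=3: S_3 = 4.01 * 2.48^3 ≈ 61.16
The first 4 terms are: [4.01, 9.94, 24.66, 61.16]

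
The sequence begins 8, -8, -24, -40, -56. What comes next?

Differences: -8 - 8 = -16
This is an arithmetic sequence with common difference d = -16.
Next term = -56 + -16 = -72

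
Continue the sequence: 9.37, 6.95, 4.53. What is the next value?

Differences: 6.95 - 9.37 = -2.42
This is an arithmetic sequence with common difference d = -2.42.
Next term = 4.53 + -2.42 = 2.11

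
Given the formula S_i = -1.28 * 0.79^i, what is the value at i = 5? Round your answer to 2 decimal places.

S_5 = -1.28 * 0.79^5 ≈ -1.28 * 0.3077 ≈ -0.39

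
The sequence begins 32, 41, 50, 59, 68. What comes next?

Differences: 41 - 32 = 9
This is an arithmetic sequence with common difference d = 9.
Next term = 68 + 9 = 77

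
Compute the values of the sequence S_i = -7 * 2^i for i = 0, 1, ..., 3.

This is a geometric sequence.
i=0: S_0 = -7 * 2^0 = -7
i=1: S_1 = -7 * 2^1 = -14
i=2: S_2 = -7 * 2^2 = -28
i=3: S_3 = -7 * 2^3 = -56
The first 4 terms are: [-7, -14, -28, -56]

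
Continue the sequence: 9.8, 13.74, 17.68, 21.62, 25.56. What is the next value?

Differences: 13.74 - 9.8 = 3.94
This is an arithmetic sequence with common difference d = 3.94.
Next term = 25.56 + 3.94 = 29.5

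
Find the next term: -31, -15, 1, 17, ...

Differences: -15 - -31 = 16
This is an arithmetic sequence with common difference d = 16.
Next term = 17 + 16 = 33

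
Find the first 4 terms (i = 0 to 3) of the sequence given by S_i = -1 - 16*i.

This is an arithmetic sequence.
i=0: S_0 = -1 + -16*0 = -1
i=1: S_1 = -1 + -16*1 = -17
i=2: S_2 = -1 + -16*2 = -33
i=3: S_3 = -1 + -16*3 = -49
The first 4 terms are: [-1, -17, -33, -49]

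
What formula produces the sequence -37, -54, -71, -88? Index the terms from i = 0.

Check differences: -54 - -37 = -17
-71 - -54 = -17
Common difference d = -17.
First term a = -37.
Formula: S_i = -37 - 17*i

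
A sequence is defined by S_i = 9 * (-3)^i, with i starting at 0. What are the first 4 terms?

This is a geometric sequence.
i=0: S_0 = 9 * (-3)^0 = 9
i=1: S_1 = 9 * (-3)^1 = -27
i=2: S_2 = 9 * (-3)^2 = 81
i=3: S_3 = 9 * (-3)^3 = -243
The first 4 terms are: [9, -27, 81, -243]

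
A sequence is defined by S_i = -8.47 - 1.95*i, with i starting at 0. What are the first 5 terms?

This is an arithmetic sequence.
i=0: S_0 = -8.47 + -1.95*0 = -8.47
i=1: S_1 = -8.47 + -1.95*1 = -10.42
i=2: S_2 = -8.47 + -1.95*2 = -12.37
i=3: S_3 = -8.47 + -1.95*3 = -14.32
i=4: S_4 = -8.47 + -1.95*4 = -16.27
The first 5 terms are: [-8.47, -10.42, -12.37, -14.32, -16.27]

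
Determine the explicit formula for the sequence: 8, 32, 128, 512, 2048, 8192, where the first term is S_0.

Check ratios: 32 / 8 = 4.0
Common ratio r = 4.
First term a = 8.
Formula: S_i = 8 * 4^i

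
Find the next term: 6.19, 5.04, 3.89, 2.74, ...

Differences: 5.04 - 6.19 = -1.15
This is an arithmetic sequence with common difference d = -1.15.
Next term = 2.74 + -1.15 = 1.59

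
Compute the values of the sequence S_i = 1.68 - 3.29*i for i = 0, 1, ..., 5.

This is an arithmetic sequence.
i=0: S_0 = 1.68 + -3.29*0 = 1.68
i=1: S_1 = 1.68 + -3.29*1 = -1.61
i=2: S_2 = 1.68 + -3.29*2 = -4.9
i=3: S_3 = 1.68 + -3.29*3 = -8.19
i=4: S_4 = 1.68 + -3.29*4 = -11.48
i=5: S_5 = 1.68 + -3.29*5 = -14.77
The first 6 terms are: [1.68, -1.61, -4.9, -8.19, -11.48, -14.77]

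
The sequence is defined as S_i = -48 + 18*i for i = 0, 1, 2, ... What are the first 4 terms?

This is an arithmetic sequence.
i=0: S_0 = -48 + 18*0 = -48
i=1: S_1 = -48 + 18*1 = -30
i=2: S_2 = -48 + 18*2 = -12
i=3: S_3 = -48 + 18*3 = 6
The first 4 terms are: [-48, -30, -12, 6]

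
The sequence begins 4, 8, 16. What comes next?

Ratios: 8 / 4 = 2.0
This is a geometric sequence with common ratio r = 2.
Next term = 16 * 2 = 32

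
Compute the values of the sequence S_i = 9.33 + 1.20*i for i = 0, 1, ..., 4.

This is an arithmetic sequence.
i=0: S_0 = 9.33 + 1.2*0 = 9.33
i=1: S_1 = 9.33 + 1.2*1 = 10.53
i=2: S_2 = 9.33 + 1.2*2 = 11.73
i=3: S_3 = 9.33 + 1.2*3 = 12.93
i=4: S_4 = 9.33 + 1.2*4 = 14.13
The first 5 terms are: [9.33, 10.53, 11.73, 12.93, 14.13]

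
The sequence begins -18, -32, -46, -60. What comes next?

Differences: -32 - -18 = -14
This is an arithmetic sequence with common difference d = -14.
Next term = -60 + -14 = -74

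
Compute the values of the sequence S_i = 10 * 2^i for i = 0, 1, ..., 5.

This is a geometric sequence.
i=0: S_0 = 10 * 2^0 = 10
i=1: S_1 = 10 * 2^1 = 20
i=2: S_2 = 10 * 2^2 = 40
i=3: S_3 = 10 * 2^3 = 80
i=4: S_4 = 10 * 2^4 = 160
i=5: S_5 = 10 * 2^5 = 320
The first 6 terms are: [10, 20, 40, 80, 160, 320]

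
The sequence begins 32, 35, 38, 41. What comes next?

Differences: 35 - 32 = 3
This is an arithmetic sequence with common difference d = 3.
Next term = 41 + 3 = 44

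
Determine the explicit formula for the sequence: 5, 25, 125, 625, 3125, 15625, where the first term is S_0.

Check ratios: 25 / 5 = 5.0
Common ratio r = 5.
First term a = 5.
Formula: S_i = 5 * 5^i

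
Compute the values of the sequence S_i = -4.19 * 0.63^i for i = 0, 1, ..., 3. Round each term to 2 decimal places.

This is a geometric sequence.
i=0: S_0 = -4.19 * 0.63^0 = -4.19
i=1: S_1 = -4.19 * 0.63^1 ≈ -2.64
i=2: S_2 = -4.19 * 0.63^2 ≈ -1.66
i=3: S_3 = -4.19 * 0.63^3 ≈ -1.05
The first 4 terms are: [-4.19, -2.64, -1.66, -1.05]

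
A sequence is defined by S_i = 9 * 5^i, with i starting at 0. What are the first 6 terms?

This is a geometric sequence.
i=0: S_0 = 9 * 5^0 = 9
i=1: S_1 = 9 * 5^1 = 45
i=2: S_2 = 9 * 5^2 = 225
i=3: S_3 = 9 * 5^3 = 1125
i=4: S_4 = 9 * 5^4 = 5625
i=5: S_5 = 9 * 5^5 = 28125
The first 6 terms are: [9, 45, 225, 1125, 5625, 28125]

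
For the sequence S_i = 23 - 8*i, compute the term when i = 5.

S_5 = 23 + -8*5 = 23 + -40 = -17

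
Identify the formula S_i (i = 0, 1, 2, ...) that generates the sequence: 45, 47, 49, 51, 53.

Check differences: 47 - 45 = 2
49 - 47 = 2
Common difference d = 2.
First term a = 45.
Formula: S_i = 45 + 2*i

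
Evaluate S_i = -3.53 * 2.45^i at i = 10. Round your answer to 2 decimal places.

S_10 = -3.53 * 2.45^10 ≈ -3.53 * 7792.2135 ≈ -27506.51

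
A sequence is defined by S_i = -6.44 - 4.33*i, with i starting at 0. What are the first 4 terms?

This is an arithmetic sequence.
i=0: S_0 = -6.44 + -4.33*0 = -6.44
i=1: S_1 = -6.44 + -4.33*1 = -10.77
i=2: S_2 = -6.44 + -4.33*2 = -15.1
i=3: S_3 = -6.44 + -4.33*3 = -19.43
The first 4 terms are: [-6.44, -10.77, -15.1, -19.43]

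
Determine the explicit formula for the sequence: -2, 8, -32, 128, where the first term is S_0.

Check ratios: 8 / -2 = -4.0
Common ratio r = -4.
First term a = -2.
Formula: S_i = -2 * (-4)^i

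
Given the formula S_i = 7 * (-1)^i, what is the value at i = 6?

S_6 = 7 * (-1)^6 = 7 * 1 = 7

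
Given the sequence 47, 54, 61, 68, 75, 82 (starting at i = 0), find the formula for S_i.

Check differences: 54 - 47 = 7
61 - 54 = 7
Common difference d = 7.
First term a = 47.
Formula: S_i = 47 + 7*i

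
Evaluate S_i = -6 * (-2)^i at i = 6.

S_6 = -6 * (-2)^6 = -6 * 64 = -384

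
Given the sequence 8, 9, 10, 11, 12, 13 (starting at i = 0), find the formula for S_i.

Check differences: 9 - 8 = 1
10 - 9 = 1
Common difference d = 1.
First term a = 8.
Formula: S_i = 8 + 1*i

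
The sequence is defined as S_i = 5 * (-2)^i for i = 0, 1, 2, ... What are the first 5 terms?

This is a geometric sequence.
i=0: S_0 = 5 * (-2)^0 = 5
i=1: S_1 = 5 * (-2)^1 = -10
i=2: S_2 = 5 * (-2)^2 = 20
i=3: S_3 = 5 * (-2)^3 = -40
i=4: S_4 = 5 * (-2)^4 = 80
The first 5 terms are: [5, -10, 20, -40, 80]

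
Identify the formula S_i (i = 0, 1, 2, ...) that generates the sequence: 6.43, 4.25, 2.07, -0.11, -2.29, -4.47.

Check differences: 4.25 - 6.43 = -2.18
2.07 - 4.25 = -2.18
Common difference d = -2.18.
First term a = 6.43.
Formula: S_i = 6.43 - 2.18*i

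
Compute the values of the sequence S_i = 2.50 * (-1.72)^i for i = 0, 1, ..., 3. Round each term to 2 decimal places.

This is a geometric sequence.
i=0: S_0 = 2.5 * (-1.72)^0 = 2.5
i=1: S_1 = 2.5 * (-1.72)^1 = -4.3
i=2: S_2 = 2.5 * (-1.72)^2 ≈ 7.4
i=3: S_3 = 2.5 * (-1.72)^3 ≈ -12.72
The first 4 terms are: [2.5, -4.3, 7.4, -12.72]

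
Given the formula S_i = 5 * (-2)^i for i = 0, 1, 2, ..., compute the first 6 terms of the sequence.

This is a geometric sequence.
i=0: S_0 = 5 * (-2)^0 = 5
i=1: S_1 = 5 * (-2)^1 = -10
i=2: S_2 = 5 * (-2)^2 = 20
i=3: S_3 = 5 * (-2)^3 = -40
i=4: S_4 = 5 * (-2)^4 = 80
i=5: S_5 = 5 * (-2)^5 = -160
The first 6 terms are: [5, -10, 20, -40, 80, -160]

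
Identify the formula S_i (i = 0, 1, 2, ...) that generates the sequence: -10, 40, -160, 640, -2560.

Check ratios: 40 / -10 = -4.0
Common ratio r = -4.
First term a = -10.
Formula: S_i = -10 * (-4)^i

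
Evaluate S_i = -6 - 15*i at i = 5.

S_5 = -6 + -15*5 = -6 + -75 = -81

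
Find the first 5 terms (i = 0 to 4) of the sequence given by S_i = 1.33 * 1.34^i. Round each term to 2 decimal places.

This is a geometric sequence.
i=0: S_0 = 1.33 * 1.34^0 = 1.33
i=1: S_1 = 1.33 * 1.34^1 ≈ 1.78
i=2: S_2 = 1.33 * 1.34^2 ≈ 2.39
i=3: S_3 = 1.33 * 1.34^3 ≈ 3.2
i=4: S_4 = 1.33 * 1.34^4 ≈ 4.29
The first 5 terms are: [1.33, 1.78, 2.39, 3.2, 4.29]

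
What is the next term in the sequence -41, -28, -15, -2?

Differences: -28 - -41 = 13
This is an arithmetic sequence with common difference d = 13.
Next term = -2 + 13 = 11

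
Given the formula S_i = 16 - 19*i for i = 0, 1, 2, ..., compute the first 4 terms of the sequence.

This is an arithmetic sequence.
i=0: S_0 = 16 + -19*0 = 16
i=1: S_1 = 16 + -19*1 = -3
i=2: S_2 = 16 + -19*2 = -22
i=3: S_3 = 16 + -19*3 = -41
The first 4 terms are: [16, -3, -22, -41]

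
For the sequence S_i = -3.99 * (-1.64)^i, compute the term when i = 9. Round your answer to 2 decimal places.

S_9 = -3.99 * (-1.64)^9 ≈ -3.99 * -85.8212 ≈ 342.43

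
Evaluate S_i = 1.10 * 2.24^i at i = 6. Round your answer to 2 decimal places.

S_6 = 1.1 * 2.24^6 ≈ 1.1 * 126.3247 ≈ 138.96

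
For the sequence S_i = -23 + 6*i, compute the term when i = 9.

S_9 = -23 + 6*9 = -23 + 54 = 31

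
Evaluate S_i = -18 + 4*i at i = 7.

S_7 = -18 + 4*7 = -18 + 28 = 10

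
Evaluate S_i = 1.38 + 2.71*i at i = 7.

S_7 = 1.38 + 2.71*7 = 1.38 + 18.97 = 20.35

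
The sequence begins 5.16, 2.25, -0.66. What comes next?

Differences: 2.25 - 5.16 = -2.91
This is an arithmetic sequence with common difference d = -2.91.
Next term = -0.66 + -2.91 = -3.57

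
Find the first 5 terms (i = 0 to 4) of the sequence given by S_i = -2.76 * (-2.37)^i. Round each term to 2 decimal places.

This is a geometric sequence.
i=0: S_0 = -2.76 * (-2.37)^0 = -2.76
i=1: S_1 = -2.76 * (-2.37)^1 ≈ 6.54
i=2: S_2 = -2.76 * (-2.37)^2 ≈ -15.5
i=3: S_3 = -2.76 * (-2.37)^3 ≈ 36.74
i=4: S_4 = -2.76 * (-2.37)^4 ≈ -87.08
The first 5 terms are: [-2.76, 6.54, -15.5, 36.74, -87.08]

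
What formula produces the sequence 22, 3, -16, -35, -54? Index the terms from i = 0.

Check differences: 3 - 22 = -19
-16 - 3 = -19
Common difference d = -19.
First term a = 22.
Formula: S_i = 22 - 19*i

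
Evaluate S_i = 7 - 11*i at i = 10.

S_10 = 7 + -11*10 = 7 + -110 = -103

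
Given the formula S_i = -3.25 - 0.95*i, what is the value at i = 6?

S_6 = -3.25 + -0.95*6 = -3.25 + -5.7 = -8.95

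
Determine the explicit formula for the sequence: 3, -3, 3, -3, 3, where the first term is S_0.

Check ratios: -3 / 3 = -1.0
Common ratio r = -1.
First term a = 3.
Formula: S_i = 3 * (-1)^i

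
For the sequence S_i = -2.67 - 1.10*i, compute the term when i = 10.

S_10 = -2.67 + -1.1*10 = -2.67 + -11.0 = -13.67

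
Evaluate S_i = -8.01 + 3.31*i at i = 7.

S_7 = -8.01 + 3.31*7 = -8.01 + 23.17 = 15.16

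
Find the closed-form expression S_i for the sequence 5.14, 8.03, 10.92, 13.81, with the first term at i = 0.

Check differences: 8.03 - 5.14 = 2.89
10.92 - 8.03 = 2.89
Common difference d = 2.89.
First term a = 5.14.
Formula: S_i = 5.14 + 2.89*i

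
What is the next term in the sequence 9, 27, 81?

Ratios: 27 / 9 = 3.0
This is a geometric sequence with common ratio r = 3.
Next term = 81 * 3 = 243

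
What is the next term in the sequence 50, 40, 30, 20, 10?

Differences: 40 - 50 = -10
This is an arithmetic sequence with common difference d = -10.
Next term = 10 + -10 = 0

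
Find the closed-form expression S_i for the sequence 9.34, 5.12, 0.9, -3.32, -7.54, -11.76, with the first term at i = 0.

Check differences: 5.12 - 9.34 = -4.22
0.9 - 5.12 = -4.22
Common difference d = -4.22.
First term a = 9.34.
Formula: S_i = 9.34 - 4.22*i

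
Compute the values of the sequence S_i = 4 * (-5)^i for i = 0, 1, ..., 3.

This is a geometric sequence.
i=0: S_0 = 4 * (-5)^0 = 4
i=1: S_1 = 4 * (-5)^1 = -20
i=2: S_2 = 4 * (-5)^2 = 100
i=3: S_3 = 4 * (-5)^3 = -500
The first 4 terms are: [4, -20, 100, -500]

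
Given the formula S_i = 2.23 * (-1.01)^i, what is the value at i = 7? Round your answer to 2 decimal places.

S_7 = 2.23 * (-1.01)^7 ≈ 2.23 * -1.0721 ≈ -2.39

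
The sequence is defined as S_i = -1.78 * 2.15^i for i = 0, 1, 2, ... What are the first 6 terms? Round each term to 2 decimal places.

This is a geometric sequence.
i=0: S_0 = -1.78 * 2.15^0 = -1.78
i=1: S_1 = -1.78 * 2.15^1 ≈ -3.83
i=2: S_2 = -1.78 * 2.15^2 ≈ -8.23
i=3: S_3 = -1.78 * 2.15^3 ≈ -17.69
i=4: S_4 = -1.78 * 2.15^4 ≈ -38.03
i=5: S_5 = -1.78 * 2.15^5 ≈ -81.77
The first 6 terms are: [-1.78, -3.83, -8.23, -17.69, -38.03, -81.77]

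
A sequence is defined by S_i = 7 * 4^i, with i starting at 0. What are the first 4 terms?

This is a geometric sequence.
i=0: S_0 = 7 * 4^0 = 7
i=1: S_1 = 7 * 4^1 = 28
i=2: S_2 = 7 * 4^2 = 112
i=3: S_3 = 7 * 4^3 = 448
The first 4 terms are: [7, 28, 112, 448]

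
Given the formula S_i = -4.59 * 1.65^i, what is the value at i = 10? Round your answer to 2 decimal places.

S_10 = -4.59 * 1.65^10 ≈ -4.59 * 149.5683 ≈ -686.52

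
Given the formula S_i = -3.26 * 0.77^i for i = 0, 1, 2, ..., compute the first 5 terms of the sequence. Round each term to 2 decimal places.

This is a geometric sequence.
i=0: S_0 = -3.26 * 0.77^0 = -3.26
i=1: S_1 = -3.26 * 0.77^1 ≈ -2.51
i=2: S_2 = -3.26 * 0.77^2 ≈ -1.93
i=3: S_3 = -3.26 * 0.77^3 ≈ -1.49
i=4: S_4 = -3.26 * 0.77^4 ≈ -1.15
The first 5 terms are: [-3.26, -2.51, -1.93, -1.49, -1.15]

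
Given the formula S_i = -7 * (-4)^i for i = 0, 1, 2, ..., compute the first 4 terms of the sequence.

This is a geometric sequence.
i=0: S_0 = -7 * (-4)^0 = -7
i=1: S_1 = -7 * (-4)^1 = 28
i=2: S_2 = -7 * (-4)^2 = -112
i=3: S_3 = -7 * (-4)^3 = 448
The first 4 terms are: [-7, 28, -112, 448]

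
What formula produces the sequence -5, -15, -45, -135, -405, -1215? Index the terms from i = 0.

Check ratios: -15 / -5 = 3.0
Common ratio r = 3.
First term a = -5.
Formula: S_i = -5 * 3^i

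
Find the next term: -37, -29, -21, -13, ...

Differences: -29 - -37 = 8
This is an arithmetic sequence with common difference d = 8.
Next term = -13 + 8 = -5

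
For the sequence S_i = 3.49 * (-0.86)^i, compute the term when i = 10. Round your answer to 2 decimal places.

S_10 = 3.49 * (-0.86)^10 ≈ 3.49 * 0.2213 ≈ 0.77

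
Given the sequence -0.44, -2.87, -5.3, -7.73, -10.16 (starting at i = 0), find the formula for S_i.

Check differences: -2.87 - -0.44 = -2.43
-5.3 - -2.87 = -2.43
Common difference d = -2.43.
First term a = -0.44.
Formula: S_i = -0.44 - 2.43*i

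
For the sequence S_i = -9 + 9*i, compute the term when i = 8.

S_8 = -9 + 9*8 = -9 + 72 = 63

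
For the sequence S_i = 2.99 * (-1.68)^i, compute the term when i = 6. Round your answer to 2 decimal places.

S_6 = 2.99 * (-1.68)^6 ≈ 2.99 * 22.4831 ≈ 67.22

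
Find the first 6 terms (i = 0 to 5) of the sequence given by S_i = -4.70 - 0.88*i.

This is an arithmetic sequence.
i=0: S_0 = -4.7 + -0.88*0 = -4.7
i=1: S_1 = -4.7 + -0.88*1 = -5.58
i=2: S_2 = -4.7 + -0.88*2 = -6.46
i=3: S_3 = -4.7 + -0.88*3 = -7.34
i=4: S_4 = -4.7 + -0.88*4 = -8.22
i=5: S_5 = -4.7 + -0.88*5 = -9.1
The first 6 terms are: [-4.7, -5.58, -6.46, -7.34, -8.22, -9.1]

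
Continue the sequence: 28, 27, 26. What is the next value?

Differences: 27 - 28 = -1
This is an arithmetic sequence with common difference d = -1.
Next term = 26 + -1 = 25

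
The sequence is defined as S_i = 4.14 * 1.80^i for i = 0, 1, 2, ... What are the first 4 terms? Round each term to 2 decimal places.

This is a geometric sequence.
i=0: S_0 = 4.14 * 1.8^0 = 4.14
i=1: S_1 = 4.14 * 1.8^1 ≈ 7.45
i=2: S_2 = 4.14 * 1.8^2 ≈ 13.41
i=3: S_3 = 4.14 * 1.8^3 ≈ 24.14
The first 4 terms are: [4.14, 7.45, 13.41, 24.14]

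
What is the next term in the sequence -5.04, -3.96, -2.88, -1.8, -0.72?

Differences: -3.96 - -5.04 = 1.08
This is an arithmetic sequence with common difference d = 1.08.
Next term = -0.72 + 1.08 = 0.36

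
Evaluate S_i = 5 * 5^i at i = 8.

S_8 = 5 * 5^8 = 5 * 390625 = 1953125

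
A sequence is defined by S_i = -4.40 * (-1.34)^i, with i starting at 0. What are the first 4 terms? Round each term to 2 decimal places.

This is a geometric sequence.
i=0: S_0 = -4.4 * (-1.34)^0 = -4.4
i=1: S_1 = -4.4 * (-1.34)^1 ≈ 5.9
i=2: S_2 = -4.4 * (-1.34)^2 ≈ -7.9
i=3: S_3 = -4.4 * (-1.34)^3 ≈ 10.59
The first 4 terms are: [-4.4, 5.9, -7.9, 10.59]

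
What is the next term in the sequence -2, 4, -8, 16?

Ratios: 4 / -2 = -2.0
This is a geometric sequence with common ratio r = -2.
Next term = 16 * -2 = -32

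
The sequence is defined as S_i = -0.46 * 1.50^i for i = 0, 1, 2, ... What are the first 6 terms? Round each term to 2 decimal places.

This is a geometric sequence.
i=0: S_0 = -0.46 * 1.5^0 = -0.46
i=1: S_1 = -0.46 * 1.5^1 = -0.69
i=2: S_2 = -0.46 * 1.5^2 ≈ -1.04
i=3: S_3 = -0.46 * 1.5^3 ≈ -1.55
i=4: S_4 = -0.46 * 1.5^4 ≈ -2.33
i=5: S_5 = -0.46 * 1.5^5 ≈ -3.49
The first 6 terms are: [-0.46, -0.69, -1.04, -1.55, -2.33, -3.49]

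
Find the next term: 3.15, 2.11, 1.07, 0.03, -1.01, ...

Differences: 2.11 - 3.15 = -1.04
This is an arithmetic sequence with common difference d = -1.04.
Next term = -1.01 + -1.04 = -2.05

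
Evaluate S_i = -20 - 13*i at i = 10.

S_10 = -20 + -13*10 = -20 + -130 = -150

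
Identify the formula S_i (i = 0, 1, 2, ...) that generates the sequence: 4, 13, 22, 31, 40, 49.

Check differences: 13 - 4 = 9
22 - 13 = 9
Common difference d = 9.
First term a = 4.
Formula: S_i = 4 + 9*i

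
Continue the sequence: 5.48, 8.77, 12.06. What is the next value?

Differences: 8.77 - 5.48 = 3.29
This is an arithmetic sequence with common difference d = 3.29.
Next term = 12.06 + 3.29 = 15.35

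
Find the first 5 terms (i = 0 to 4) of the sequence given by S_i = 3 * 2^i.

This is a geometric sequence.
i=0: S_0 = 3 * 2^0 = 3
i=1: S_1 = 3 * 2^1 = 6
i=2: S_2 = 3 * 2^2 = 12
i=3: S_3 = 3 * 2^3 = 24
i=4: S_4 = 3 * 2^4 = 48
The first 5 terms are: [3, 6, 12, 24, 48]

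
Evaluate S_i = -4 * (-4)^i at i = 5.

S_5 = -4 * (-4)^5 = -4 * -1024 = 4096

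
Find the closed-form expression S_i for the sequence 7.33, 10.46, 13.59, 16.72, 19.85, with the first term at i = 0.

Check differences: 10.46 - 7.33 = 3.13
13.59 - 10.46 = 3.13
Common difference d = 3.13.
First term a = 7.33.
Formula: S_i = 7.33 + 3.13*i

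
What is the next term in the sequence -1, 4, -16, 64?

Ratios: 4 / -1 = -4.0
This is a geometric sequence with common ratio r = -4.
Next term = 64 * -4 = -256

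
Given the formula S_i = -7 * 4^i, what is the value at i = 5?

S_5 = -7 * 4^5 = -7 * 1024 = -7168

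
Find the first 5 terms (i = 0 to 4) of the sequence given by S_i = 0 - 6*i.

This is an arithmetic sequence.
i=0: S_0 = 0 + -6*0 = 0
i=1: S_1 = 0 + -6*1 = -6
i=2: S_2 = 0 + -6*2 = -12
i=3: S_3 = 0 + -6*3 = -18
i=4: S_4 = 0 + -6*4 = -24
The first 5 terms are: [0, -6, -12, -18, -24]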